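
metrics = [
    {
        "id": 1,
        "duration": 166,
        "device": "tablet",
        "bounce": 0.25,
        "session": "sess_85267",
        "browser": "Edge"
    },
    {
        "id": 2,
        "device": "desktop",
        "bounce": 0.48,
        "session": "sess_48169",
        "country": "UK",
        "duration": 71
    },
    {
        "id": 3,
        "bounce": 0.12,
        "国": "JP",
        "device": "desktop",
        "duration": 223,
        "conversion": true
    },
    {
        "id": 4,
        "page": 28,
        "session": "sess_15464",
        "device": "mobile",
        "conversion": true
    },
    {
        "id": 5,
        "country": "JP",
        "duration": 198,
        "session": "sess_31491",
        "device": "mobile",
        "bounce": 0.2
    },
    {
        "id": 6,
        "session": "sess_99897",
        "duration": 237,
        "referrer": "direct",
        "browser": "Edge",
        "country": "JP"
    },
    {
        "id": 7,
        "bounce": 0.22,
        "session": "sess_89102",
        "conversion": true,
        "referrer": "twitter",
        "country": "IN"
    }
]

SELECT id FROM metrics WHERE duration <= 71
[2]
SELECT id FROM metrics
[1, 2, 3, 4, 5, 6, 7]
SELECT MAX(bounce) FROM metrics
0.48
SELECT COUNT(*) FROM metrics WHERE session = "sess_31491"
1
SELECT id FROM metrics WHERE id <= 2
[1, 2]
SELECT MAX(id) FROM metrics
7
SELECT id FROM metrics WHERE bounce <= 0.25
[1, 3, 5, 7]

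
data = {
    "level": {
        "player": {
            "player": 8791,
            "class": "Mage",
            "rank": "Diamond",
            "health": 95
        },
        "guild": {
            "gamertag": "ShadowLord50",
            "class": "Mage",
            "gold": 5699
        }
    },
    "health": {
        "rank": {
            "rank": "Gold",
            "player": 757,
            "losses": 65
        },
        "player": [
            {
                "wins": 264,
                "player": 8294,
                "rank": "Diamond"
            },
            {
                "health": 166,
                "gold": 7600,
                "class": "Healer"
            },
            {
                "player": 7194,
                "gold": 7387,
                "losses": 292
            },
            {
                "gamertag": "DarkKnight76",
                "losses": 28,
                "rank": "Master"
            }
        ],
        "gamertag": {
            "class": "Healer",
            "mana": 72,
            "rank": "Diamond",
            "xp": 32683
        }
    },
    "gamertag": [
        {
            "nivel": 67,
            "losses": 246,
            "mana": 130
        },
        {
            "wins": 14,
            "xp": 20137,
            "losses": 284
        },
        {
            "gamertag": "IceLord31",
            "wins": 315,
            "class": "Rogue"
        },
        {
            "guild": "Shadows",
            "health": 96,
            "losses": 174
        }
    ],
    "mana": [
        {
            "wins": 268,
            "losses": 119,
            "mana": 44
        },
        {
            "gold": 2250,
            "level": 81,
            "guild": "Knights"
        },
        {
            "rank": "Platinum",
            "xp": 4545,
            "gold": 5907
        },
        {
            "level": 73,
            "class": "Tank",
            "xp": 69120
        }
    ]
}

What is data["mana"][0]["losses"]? 119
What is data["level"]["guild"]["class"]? "Mage"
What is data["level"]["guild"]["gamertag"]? "ShadowLord50"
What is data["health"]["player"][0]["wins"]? 264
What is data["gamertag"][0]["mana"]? 130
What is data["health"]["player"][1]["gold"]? 7600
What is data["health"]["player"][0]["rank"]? "Diamond"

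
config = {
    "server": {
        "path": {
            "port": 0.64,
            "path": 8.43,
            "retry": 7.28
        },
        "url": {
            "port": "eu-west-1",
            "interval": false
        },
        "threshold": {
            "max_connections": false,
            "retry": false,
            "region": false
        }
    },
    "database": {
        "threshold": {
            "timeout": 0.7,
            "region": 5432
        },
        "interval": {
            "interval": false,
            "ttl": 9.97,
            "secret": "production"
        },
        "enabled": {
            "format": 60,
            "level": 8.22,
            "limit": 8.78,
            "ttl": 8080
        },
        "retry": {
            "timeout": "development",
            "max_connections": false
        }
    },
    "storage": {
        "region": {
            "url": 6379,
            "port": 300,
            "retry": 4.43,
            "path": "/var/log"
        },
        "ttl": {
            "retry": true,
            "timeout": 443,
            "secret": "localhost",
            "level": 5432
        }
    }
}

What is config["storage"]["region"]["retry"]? 4.43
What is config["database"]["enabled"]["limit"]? 8.78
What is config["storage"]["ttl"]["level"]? 5432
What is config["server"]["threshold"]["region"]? False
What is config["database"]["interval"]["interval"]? False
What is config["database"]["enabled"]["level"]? 8.22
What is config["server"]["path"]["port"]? 0.64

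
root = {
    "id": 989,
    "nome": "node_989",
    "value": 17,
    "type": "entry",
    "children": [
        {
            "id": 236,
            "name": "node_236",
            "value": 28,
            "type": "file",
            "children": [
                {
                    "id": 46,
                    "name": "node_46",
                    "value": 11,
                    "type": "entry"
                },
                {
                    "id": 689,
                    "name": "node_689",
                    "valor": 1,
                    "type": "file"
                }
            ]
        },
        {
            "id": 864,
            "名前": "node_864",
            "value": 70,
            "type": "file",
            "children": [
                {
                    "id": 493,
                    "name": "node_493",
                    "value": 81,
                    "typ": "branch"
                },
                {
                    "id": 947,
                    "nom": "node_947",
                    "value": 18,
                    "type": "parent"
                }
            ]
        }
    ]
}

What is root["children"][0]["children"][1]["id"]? 689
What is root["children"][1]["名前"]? "node_864"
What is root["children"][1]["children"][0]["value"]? 81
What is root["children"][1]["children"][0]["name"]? "node_493"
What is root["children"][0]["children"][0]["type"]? "entry"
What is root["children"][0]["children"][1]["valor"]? 1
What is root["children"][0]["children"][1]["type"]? "file"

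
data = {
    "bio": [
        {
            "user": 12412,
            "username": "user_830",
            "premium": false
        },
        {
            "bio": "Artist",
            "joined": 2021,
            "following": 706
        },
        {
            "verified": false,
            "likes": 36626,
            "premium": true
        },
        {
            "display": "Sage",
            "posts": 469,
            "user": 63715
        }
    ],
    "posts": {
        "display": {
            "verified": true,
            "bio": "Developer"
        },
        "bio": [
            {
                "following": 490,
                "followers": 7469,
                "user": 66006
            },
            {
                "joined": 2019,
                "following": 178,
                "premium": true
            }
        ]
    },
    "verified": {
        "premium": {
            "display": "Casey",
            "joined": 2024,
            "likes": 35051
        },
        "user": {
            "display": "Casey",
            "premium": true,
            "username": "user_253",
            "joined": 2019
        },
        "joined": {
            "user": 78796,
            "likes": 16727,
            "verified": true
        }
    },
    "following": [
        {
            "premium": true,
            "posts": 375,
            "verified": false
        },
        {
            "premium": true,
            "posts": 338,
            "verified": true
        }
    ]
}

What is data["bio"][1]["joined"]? 2021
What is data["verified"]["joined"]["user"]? 78796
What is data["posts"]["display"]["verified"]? True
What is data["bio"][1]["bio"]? "Artist"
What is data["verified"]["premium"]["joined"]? 2024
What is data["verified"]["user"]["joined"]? 2019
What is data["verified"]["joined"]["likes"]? 16727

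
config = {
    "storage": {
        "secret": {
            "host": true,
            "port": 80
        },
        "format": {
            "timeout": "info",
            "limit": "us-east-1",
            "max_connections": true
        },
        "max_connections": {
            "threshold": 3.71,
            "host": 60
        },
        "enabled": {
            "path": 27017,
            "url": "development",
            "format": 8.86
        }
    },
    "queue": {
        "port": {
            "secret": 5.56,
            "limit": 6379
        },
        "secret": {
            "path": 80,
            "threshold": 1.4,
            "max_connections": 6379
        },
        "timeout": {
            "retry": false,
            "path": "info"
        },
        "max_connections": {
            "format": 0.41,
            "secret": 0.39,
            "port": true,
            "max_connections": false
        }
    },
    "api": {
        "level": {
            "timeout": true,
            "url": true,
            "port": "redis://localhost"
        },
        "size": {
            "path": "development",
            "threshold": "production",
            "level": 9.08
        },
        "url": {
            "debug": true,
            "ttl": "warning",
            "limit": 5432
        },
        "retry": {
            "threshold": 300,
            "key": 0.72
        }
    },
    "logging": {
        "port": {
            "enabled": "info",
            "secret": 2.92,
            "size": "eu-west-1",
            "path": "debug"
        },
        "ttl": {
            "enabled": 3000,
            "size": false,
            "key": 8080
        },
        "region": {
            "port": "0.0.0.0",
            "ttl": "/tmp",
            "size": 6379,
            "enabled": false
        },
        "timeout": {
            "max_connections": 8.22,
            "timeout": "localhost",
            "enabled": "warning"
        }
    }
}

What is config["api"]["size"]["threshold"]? "production"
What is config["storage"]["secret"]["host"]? True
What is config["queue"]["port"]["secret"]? 5.56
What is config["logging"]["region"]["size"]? 6379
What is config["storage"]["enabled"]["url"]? "development"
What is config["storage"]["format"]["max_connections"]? True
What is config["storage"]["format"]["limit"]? "us-east-1"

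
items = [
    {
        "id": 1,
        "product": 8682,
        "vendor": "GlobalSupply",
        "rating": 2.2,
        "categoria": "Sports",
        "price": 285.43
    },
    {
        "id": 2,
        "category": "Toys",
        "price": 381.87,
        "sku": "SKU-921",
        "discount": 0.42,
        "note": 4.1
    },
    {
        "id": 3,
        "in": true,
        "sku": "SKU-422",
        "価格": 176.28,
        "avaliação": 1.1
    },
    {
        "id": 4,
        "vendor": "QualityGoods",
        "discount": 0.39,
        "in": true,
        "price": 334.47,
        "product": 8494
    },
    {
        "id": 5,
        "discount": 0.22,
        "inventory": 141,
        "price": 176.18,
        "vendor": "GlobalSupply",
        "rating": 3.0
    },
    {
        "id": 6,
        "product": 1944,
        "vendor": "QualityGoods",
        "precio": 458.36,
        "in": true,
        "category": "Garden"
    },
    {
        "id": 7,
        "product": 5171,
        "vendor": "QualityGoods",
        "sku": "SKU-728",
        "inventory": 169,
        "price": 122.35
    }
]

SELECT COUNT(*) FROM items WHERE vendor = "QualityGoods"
3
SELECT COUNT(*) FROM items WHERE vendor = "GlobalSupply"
2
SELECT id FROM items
[1, 2, 3, 4, 5, 6, 7]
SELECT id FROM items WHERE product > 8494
[1]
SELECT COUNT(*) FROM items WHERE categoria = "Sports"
1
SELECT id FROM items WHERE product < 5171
[6]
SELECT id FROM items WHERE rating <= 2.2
[1]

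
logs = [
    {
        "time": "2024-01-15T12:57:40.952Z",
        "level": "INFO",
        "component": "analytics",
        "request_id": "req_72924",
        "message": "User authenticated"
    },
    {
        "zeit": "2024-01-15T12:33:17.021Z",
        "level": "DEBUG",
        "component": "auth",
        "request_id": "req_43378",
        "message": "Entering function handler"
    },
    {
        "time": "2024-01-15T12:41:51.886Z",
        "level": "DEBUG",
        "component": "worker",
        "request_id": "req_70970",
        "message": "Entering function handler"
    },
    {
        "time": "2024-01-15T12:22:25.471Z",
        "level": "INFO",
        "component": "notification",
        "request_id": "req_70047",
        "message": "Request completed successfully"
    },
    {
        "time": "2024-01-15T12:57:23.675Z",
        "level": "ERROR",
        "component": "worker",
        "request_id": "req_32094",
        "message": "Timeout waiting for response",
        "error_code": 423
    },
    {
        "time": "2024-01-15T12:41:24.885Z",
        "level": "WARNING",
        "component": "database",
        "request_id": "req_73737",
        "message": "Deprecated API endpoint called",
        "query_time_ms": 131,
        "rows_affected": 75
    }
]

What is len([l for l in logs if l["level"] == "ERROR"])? 1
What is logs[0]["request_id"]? "req_72924"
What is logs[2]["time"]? "2024-01-15T12:41:51.886Z"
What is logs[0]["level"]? "INFO"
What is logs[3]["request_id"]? "req_70047"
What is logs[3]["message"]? "Request completed successfully"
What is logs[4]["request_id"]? "req_32094"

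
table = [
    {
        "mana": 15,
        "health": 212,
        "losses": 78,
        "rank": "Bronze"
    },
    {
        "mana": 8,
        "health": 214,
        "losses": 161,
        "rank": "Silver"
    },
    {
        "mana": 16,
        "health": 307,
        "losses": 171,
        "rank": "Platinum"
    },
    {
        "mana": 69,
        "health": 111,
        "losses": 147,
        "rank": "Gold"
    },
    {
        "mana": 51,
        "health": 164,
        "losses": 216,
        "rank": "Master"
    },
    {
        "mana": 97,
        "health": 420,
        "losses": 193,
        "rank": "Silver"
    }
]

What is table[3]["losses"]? 147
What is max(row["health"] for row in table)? 420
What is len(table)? 6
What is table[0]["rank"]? "Bronze"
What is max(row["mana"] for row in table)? 97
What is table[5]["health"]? 420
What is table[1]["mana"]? 8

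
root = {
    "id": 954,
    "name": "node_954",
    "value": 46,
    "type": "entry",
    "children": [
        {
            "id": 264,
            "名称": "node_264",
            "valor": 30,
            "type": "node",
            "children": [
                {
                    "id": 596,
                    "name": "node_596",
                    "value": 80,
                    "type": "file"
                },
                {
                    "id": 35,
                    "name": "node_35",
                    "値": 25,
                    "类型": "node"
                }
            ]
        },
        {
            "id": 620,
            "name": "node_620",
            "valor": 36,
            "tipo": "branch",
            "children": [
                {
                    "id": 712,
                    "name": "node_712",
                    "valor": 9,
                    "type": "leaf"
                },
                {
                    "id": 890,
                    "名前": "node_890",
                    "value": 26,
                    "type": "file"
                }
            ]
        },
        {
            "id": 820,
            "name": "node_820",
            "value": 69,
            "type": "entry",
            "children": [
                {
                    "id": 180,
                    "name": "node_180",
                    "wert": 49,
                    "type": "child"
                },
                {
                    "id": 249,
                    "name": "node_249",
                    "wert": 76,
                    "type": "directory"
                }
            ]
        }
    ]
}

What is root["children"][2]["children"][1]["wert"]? 76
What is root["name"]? "node_954"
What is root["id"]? 954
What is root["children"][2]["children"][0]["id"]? 180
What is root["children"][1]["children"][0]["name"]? "node_712"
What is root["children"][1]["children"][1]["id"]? 890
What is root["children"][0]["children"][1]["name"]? "node_35"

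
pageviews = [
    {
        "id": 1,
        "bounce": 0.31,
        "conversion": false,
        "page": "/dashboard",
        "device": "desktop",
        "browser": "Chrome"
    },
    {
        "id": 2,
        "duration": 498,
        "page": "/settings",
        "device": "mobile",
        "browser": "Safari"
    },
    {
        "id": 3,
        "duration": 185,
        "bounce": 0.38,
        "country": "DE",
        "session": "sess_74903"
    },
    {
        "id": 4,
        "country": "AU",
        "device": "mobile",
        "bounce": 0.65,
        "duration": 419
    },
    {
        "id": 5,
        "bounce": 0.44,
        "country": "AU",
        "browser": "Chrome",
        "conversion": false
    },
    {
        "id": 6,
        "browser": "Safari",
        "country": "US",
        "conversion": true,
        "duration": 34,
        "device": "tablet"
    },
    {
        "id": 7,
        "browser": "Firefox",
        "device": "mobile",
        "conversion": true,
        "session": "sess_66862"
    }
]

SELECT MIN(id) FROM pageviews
1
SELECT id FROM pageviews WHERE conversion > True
[]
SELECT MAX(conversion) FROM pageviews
True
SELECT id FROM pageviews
[1, 2, 3, 4, 5, 6, 7]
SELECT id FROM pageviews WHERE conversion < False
[]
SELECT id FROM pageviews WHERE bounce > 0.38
[4, 5]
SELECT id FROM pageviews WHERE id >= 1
[1, 2, 3, 4, 5, 6, 7]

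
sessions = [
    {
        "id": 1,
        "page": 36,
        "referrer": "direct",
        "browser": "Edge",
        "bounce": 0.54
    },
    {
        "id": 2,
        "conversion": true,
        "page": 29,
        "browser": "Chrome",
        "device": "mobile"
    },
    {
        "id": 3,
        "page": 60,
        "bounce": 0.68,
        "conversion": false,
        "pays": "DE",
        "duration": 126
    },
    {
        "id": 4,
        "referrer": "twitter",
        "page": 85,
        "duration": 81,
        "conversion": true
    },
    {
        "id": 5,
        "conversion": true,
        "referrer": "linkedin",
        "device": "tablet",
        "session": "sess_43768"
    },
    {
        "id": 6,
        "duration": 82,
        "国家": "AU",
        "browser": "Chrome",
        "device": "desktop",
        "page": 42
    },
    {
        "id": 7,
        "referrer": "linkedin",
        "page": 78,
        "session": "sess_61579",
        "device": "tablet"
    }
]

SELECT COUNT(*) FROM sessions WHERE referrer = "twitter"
1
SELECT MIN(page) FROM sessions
29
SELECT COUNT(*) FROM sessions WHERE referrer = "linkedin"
2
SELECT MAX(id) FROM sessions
7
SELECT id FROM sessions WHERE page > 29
[1, 3, 4, 6, 7]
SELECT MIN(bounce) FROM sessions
0.54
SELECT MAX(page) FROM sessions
85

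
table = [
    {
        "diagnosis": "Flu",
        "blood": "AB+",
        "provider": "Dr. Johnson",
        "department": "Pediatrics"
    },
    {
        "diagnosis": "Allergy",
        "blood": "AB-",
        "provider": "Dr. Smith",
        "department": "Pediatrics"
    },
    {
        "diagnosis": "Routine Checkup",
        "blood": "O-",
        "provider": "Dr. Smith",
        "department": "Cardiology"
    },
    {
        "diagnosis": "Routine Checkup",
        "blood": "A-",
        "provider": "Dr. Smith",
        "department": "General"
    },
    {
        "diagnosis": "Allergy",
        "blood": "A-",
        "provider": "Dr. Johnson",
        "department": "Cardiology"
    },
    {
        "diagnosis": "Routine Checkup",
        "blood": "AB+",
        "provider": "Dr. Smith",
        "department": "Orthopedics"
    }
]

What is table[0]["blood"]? "AB+"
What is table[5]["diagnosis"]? "Routine Checkup"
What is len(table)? 6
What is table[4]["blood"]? "A-"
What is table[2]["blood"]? "O-"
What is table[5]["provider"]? "Dr. Smith"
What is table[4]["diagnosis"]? "Allergy"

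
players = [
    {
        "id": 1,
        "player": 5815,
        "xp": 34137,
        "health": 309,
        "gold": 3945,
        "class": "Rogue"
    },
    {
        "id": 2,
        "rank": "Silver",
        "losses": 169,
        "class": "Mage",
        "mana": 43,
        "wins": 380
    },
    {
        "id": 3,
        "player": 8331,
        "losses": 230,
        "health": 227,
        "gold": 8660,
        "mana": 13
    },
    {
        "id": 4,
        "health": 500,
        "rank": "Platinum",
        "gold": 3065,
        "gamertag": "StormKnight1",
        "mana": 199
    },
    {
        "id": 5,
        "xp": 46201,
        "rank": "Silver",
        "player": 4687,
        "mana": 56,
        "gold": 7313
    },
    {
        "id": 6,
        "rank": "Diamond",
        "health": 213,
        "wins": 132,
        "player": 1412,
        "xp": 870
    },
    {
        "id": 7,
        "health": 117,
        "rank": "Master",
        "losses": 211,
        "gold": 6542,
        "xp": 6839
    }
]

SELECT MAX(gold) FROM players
8660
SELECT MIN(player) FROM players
1412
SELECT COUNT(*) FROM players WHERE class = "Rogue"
1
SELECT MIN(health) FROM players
117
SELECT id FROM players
[1, 2, 3, 4, 5, 6, 7]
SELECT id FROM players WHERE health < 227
[6, 7]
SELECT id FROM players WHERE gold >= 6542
[3, 5, 7]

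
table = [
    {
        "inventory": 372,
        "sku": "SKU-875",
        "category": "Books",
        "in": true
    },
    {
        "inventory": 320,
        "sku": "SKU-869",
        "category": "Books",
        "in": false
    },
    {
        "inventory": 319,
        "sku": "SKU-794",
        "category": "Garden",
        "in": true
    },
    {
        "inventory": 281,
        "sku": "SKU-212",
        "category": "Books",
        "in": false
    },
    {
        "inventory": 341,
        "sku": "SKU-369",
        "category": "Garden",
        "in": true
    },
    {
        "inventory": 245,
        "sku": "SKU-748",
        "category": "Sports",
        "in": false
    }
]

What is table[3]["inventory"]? 281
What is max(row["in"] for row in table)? True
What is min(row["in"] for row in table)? False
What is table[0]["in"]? True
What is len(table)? 6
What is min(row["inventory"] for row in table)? 245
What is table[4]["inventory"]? 341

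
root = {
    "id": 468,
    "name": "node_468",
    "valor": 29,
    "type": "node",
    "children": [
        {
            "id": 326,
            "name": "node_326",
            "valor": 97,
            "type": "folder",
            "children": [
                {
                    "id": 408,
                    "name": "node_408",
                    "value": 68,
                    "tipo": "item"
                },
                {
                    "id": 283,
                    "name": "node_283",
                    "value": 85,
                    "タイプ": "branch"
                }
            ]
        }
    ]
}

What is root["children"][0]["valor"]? 97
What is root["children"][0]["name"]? "node_326"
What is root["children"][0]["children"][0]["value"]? 68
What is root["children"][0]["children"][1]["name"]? "node_283"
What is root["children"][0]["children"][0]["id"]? 408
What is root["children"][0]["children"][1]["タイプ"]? "branch"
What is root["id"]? 468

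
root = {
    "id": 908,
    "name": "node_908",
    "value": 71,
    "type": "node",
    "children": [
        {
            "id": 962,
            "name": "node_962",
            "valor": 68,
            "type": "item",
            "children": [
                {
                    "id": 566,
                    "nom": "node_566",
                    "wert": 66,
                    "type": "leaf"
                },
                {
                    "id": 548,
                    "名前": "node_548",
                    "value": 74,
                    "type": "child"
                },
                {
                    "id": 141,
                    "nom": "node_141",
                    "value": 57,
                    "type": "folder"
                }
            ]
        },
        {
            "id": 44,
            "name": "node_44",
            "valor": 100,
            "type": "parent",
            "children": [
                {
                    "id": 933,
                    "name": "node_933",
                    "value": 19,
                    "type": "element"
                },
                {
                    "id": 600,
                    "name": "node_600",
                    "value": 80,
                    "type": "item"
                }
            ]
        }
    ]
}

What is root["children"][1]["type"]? "parent"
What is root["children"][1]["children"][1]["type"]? "item"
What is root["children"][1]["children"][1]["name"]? "node_600"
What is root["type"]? "node"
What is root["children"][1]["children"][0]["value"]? 19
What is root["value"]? 71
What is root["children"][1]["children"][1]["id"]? 600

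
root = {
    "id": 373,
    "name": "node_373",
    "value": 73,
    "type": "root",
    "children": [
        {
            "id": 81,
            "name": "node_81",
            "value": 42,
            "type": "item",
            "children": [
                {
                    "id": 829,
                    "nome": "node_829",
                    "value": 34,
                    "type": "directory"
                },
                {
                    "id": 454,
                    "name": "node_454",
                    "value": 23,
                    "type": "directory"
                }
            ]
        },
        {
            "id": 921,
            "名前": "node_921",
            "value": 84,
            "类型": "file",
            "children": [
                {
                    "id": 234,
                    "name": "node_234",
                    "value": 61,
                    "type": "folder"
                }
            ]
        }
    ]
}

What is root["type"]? "root"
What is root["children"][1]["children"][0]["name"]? "node_234"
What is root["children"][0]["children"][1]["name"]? "node_454"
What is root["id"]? 373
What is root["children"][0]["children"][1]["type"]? "directory"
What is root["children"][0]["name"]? "node_81"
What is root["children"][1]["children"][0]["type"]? "folder"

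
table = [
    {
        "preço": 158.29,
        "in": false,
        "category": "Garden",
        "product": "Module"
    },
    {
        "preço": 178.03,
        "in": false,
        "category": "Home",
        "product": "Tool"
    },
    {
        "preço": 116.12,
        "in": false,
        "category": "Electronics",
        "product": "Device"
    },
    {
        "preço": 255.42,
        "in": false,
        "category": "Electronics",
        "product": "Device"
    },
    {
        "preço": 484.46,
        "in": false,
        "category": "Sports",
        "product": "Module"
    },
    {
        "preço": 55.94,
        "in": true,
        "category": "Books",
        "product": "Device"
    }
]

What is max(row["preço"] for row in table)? 484.46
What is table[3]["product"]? "Device"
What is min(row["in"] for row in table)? False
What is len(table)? 6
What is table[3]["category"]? "Electronics"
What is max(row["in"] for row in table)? True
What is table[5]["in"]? True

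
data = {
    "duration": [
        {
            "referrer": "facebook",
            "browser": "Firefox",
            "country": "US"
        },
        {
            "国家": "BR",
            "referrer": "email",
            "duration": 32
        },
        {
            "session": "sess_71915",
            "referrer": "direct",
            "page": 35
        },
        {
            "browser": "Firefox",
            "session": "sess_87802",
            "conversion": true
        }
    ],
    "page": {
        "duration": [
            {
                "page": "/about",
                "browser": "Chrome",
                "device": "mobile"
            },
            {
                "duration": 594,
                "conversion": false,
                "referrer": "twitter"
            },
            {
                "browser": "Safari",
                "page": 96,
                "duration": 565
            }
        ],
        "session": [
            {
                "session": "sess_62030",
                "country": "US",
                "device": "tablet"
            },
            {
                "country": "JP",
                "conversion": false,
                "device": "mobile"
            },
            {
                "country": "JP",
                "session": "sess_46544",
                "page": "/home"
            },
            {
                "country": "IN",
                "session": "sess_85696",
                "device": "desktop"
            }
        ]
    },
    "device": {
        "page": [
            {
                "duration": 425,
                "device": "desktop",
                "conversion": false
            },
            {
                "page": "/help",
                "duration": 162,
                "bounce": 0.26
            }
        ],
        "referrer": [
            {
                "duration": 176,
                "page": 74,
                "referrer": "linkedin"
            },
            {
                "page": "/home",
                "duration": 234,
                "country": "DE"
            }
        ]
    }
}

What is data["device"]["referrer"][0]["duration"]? 176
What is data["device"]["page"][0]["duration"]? 425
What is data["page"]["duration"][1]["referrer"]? "twitter"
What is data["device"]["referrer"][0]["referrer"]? "linkedin"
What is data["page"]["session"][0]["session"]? "sess_62030"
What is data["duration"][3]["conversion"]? True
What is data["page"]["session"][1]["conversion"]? False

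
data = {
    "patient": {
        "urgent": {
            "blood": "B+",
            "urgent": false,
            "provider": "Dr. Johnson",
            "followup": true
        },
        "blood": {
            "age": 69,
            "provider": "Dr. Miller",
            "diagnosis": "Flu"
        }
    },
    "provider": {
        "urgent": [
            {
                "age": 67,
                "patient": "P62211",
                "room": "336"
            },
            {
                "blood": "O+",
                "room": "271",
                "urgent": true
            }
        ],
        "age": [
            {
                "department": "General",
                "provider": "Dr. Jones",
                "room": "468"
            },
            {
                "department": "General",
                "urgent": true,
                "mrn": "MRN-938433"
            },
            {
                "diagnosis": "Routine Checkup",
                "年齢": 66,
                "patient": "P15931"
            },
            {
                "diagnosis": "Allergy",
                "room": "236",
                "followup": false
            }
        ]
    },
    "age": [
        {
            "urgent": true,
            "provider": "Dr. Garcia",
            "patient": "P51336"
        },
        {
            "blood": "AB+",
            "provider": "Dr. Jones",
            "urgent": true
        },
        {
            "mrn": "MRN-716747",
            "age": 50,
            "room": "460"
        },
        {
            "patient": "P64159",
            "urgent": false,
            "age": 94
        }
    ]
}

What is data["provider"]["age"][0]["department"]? "General"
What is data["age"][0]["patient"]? "P51336"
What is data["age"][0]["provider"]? "Dr. Garcia"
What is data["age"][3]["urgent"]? False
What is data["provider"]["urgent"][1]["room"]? "271"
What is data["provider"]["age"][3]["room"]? "236"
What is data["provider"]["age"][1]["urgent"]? True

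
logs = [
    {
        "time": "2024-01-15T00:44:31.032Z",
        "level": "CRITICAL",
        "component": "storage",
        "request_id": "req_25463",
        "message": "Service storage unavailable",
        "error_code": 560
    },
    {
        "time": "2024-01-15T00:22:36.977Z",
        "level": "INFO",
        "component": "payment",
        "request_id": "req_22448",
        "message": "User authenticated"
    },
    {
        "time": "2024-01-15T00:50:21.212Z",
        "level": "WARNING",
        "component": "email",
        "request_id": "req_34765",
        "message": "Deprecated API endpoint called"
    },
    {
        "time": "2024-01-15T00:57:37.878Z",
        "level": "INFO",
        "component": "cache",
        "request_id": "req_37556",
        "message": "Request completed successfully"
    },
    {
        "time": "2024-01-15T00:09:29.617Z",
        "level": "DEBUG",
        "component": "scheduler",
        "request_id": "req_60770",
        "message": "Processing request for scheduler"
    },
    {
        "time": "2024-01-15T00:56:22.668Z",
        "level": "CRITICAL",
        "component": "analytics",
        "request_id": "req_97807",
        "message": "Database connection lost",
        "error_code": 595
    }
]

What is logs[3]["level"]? "INFO"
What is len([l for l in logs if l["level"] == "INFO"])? 2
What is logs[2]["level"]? "WARNING"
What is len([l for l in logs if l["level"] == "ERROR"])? 0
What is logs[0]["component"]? "storage"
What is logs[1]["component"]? "payment"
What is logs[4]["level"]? "DEBUG"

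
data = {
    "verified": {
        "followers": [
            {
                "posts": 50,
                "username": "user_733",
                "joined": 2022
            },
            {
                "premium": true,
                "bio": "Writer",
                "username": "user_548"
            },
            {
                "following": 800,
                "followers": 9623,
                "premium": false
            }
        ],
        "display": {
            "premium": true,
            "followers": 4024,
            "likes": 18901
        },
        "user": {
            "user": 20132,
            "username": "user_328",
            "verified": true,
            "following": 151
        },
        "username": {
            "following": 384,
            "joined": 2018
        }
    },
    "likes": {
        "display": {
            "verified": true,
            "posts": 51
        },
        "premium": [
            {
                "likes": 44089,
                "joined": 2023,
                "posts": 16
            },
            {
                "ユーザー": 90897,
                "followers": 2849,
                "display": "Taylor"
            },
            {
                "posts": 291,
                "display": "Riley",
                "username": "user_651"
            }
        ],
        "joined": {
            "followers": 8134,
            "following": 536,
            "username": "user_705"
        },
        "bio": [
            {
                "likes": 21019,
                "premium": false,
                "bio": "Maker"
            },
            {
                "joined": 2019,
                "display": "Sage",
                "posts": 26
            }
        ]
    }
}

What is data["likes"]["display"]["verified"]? True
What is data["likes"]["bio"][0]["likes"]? 21019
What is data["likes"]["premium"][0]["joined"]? 2023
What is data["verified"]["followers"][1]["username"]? "user_548"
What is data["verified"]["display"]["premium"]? True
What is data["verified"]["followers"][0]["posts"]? 50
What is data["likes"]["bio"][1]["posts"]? 26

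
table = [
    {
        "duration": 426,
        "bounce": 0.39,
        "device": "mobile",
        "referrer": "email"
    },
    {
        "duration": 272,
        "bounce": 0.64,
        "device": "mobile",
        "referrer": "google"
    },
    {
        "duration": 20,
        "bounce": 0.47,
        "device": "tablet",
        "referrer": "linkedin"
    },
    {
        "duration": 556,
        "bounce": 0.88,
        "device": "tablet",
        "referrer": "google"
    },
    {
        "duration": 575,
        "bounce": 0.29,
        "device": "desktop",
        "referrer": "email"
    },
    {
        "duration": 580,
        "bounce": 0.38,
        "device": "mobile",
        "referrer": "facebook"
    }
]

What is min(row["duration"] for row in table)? 20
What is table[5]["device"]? "mobile"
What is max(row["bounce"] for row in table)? 0.88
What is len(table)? 6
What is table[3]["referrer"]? "google"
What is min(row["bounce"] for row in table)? 0.29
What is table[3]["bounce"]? 0.88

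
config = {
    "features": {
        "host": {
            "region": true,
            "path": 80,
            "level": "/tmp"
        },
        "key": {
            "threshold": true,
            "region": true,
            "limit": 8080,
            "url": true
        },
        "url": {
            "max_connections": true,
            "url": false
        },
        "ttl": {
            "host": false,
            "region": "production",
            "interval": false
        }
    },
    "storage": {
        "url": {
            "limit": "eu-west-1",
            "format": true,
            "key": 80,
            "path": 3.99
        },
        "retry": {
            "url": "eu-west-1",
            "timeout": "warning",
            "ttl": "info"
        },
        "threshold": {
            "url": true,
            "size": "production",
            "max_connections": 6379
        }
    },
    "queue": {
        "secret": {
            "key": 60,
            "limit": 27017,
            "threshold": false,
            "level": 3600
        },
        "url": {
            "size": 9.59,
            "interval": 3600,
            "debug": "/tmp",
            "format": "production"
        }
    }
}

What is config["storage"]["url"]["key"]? 80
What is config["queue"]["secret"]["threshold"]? False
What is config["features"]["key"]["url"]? True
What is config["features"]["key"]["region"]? True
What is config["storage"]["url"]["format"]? True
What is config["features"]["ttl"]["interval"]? False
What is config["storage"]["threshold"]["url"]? True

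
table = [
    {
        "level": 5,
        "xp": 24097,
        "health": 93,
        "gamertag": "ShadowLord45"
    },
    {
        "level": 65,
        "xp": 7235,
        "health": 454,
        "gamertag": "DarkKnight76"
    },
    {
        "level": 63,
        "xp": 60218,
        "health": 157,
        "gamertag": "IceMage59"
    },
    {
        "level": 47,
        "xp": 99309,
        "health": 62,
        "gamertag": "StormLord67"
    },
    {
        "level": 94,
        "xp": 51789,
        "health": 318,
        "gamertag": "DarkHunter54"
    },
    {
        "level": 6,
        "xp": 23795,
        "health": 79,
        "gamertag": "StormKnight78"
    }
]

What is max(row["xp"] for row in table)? 99309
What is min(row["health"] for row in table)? 62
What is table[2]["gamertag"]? "IceMage59"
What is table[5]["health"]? 79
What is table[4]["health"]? 318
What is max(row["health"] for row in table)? 454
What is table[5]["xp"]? 23795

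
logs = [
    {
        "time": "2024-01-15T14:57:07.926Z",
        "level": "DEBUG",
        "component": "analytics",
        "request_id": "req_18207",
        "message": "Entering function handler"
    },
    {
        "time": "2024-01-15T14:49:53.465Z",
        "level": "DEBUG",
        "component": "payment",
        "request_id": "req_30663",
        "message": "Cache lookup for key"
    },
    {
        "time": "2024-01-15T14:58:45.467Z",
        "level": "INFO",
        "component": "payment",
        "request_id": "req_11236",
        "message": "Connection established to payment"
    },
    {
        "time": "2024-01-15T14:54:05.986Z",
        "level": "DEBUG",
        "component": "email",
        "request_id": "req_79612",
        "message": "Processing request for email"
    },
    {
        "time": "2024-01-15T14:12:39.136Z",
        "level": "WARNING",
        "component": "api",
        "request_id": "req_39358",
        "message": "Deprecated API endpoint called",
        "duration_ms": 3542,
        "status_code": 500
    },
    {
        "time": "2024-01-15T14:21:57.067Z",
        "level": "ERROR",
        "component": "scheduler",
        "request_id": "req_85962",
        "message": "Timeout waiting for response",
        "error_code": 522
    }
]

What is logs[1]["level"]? "DEBUG"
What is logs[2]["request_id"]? "req_11236"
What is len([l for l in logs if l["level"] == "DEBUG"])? 3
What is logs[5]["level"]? "ERROR"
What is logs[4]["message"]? "Deprecated API endpoint called"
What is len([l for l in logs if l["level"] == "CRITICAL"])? 0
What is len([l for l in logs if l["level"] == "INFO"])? 1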